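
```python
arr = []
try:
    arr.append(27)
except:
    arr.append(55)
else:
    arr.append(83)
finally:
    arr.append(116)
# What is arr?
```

Step-by-step execution trace:
1. try: `arr.append(27)` → arr = [27]. No exception raised.
2. `except` is skipped.
3. `else` runs: `arr.append(83)` → arr = [27, 83].
4. `finally` always runs: `arr.append(116)` → arr = [27, 83, 116].
Result: [27, 83, 116]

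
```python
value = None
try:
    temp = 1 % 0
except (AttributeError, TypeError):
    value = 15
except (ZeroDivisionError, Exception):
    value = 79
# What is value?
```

Step-by-step execution trace:
1. `temp = 1 % 0` raises ZeroDivisionError.
2. `except (AttributeError, TypeError)` does not match ZeroDivisionError; skipped.
3. `except (ZeroDivisionError, Exception)` matches (ZeroDivisionError is in the tuple) → value = 79.
Result: 79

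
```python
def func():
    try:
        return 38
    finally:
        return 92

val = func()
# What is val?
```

Step-by-step execution trace:
1. `func()` enters try: `return 38` sets pending return value 38.
2. Before returning, `finally: return 92` runs and overrides the pending return.
3. func() returns 92 → val = 92.
Result: 92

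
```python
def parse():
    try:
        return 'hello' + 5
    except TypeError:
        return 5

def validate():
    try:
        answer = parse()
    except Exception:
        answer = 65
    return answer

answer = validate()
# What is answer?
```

Step-by-step execution trace:
1. `validate()` calls `parse()`.
2. In parse: `'hello' + 5` raises TypeError; `except TypeError` catches it → returns 5.
3. In validate: `answer = parse()` → answer = 5. No exception reaches validate.
4. `except Exception` is skipped; validate returns 5.
5. answer = 5.
Result: 5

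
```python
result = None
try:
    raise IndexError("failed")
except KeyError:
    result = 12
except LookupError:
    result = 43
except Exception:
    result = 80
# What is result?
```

Step-by-step execution trace:
1. `raise IndexError(...)` raises IndexError.
2. `except KeyError` does not match (IndexError is not a subclass of KeyError); skipped.
3. `except LookupError` matches (IndexError is a subclass of LookupError) → result = 43.
4. `except Exception` is not reached.
Result: 43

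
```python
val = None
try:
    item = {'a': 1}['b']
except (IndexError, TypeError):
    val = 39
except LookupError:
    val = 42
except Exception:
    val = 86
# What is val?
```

Step-by-step execution trace:
1. `item = {'a': 1}['b']` raises KeyError.
2. `except (IndexError, TypeError)` does not match KeyError; skipped.
3. `except LookupError` matches (KeyError is a subclass of LookupError) → val = 42.
4. `except Exception` is not reached.
Result: 42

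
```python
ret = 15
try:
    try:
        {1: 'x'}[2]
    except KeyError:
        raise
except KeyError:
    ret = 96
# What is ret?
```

Step-by-step execution trace:
1. Inner try: `{1: 'x'}[2]` raises KeyError.
2. Inner `except KeyError` matches; bare `raise` re-raises the same KeyError.
3. Outer `except KeyError` matches → ret = 96.
Result: 96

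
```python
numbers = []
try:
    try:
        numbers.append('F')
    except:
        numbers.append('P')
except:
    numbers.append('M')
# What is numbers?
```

Step-by-step execution trace:
1. Inner try: `numbers.append('F')` → numbers = ['F']. No exception raised.
2. Inner `except` is skipped.
3. Inner try completes normally; outer `except` is skipped.
Result: ['F']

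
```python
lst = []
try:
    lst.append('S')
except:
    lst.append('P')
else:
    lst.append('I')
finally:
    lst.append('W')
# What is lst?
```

Step-by-step execution trace:
1. try: `lst.append('S')` → lst = ['S']. No exception raised.
2. `except` is skipped.
3. `else` runs: `lst.append('I')` → lst = ['S', 'I'].
4. `finally` always runs: `lst.append('W')` → lst = ['S', 'I', 'W'].
Result: ['S', 'I', 'W']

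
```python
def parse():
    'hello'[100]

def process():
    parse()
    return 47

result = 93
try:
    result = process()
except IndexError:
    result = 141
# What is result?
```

Step-by-step execution trace:
1. result starts at 93.
2. try: `process()` calls `parse()`.
3. `parse()` evaluates `'hello'[100]`, which raises IndexError; it propagates through process (uncaught).
4. `return 47` in process is not reached; the assignment to result does not complete.
5. `except IndexError` matches → result = 141.
Result: 141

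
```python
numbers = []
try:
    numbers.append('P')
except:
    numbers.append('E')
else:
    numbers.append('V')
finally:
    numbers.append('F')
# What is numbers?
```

Step-by-step execution trace:
1. try: `numbers.append('P')` → numbers = ['P']. No exception raised.
2. `except` is skipped.
3. `else` runs: `numbers.append('V')` → numbers = ['P', 'V'].
4. `finally` always runs: `numbers.append('F')` → numbers = ['P', 'V', 'F'].
Result: ['P', 'V', 'F']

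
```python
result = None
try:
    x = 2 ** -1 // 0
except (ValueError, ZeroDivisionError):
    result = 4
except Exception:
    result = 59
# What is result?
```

Step-by-step execution trace:
1. `x = 2 ** -1 // 0` raises ZeroDivisionError.
2. `except (ValueError, ZeroDivisionError)` matches (ZeroDivisionError is in the tuple) → result = 4.
3. `except Exception` is not reached.
Result: 4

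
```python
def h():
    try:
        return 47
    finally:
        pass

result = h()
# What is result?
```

Step-by-step execution trace:
1. `h()` enters try: `return 47` sets pending return value 47.
2. Before returning, `finally: pass` runs (no effect).
3. h() returns 47 → result = 47.
Result: 47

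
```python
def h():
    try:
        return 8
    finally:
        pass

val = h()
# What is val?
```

Step-by-step execution trace:
1. `h()` enters try: `return 8` sets pending return value 8.
2. Before returning, `finally: pass` runs (no effect).
3. h() returns 8 → val = 8.
Result: 8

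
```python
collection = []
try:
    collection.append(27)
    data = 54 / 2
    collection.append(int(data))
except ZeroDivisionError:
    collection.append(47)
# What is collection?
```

Step-by-step execution trace:
1. try: `collection.append(27)` → collection = [27].
2. `data = 54 / 2` → data = 27.0. No exception raised.
3. `collection.append(int(data))` → collection = [27, 27].
4. `except ZeroDivisionError` is skipped (no exception was raised).
Result: [27, 27]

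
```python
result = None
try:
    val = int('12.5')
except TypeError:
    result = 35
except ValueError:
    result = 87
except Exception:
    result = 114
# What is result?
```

Step-by-step execution trace:
1. `val = int('12.5')` raises ValueError.
2. `except TypeError` does not match ValueError; skipped.
3. `except ValueError` matches → result = 87.
4. Remaining except clauses are skipped.
Result: 87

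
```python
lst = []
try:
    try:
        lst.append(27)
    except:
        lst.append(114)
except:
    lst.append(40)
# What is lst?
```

Step-by-step execution trace:
1. Inner try: `lst.append(27)` → lst = [27]. No exception raised.
2. Inner `except` is skipped.
3. Inner try completes normally; outer `except` is skipped.
Result: [27]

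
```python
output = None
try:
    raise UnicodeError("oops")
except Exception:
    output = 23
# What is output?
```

Step-by-step execution trace:
1. `raise UnicodeError(...)` raises UnicodeError.
2. `except Exception` matches (UnicodeError is a subclass of Exception) → output = 23.
Result: 23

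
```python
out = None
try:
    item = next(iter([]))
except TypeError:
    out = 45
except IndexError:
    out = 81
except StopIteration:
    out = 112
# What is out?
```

Step-by-step execution trace:
1. `item = next(iter([]))` raises StopIteration.
2. `except TypeError` does not match StopIteration; skipped.
3. `except IndexError` does not match StopIteration; skipped.
4. `except StopIteration` matches → out = 112.
Result: 112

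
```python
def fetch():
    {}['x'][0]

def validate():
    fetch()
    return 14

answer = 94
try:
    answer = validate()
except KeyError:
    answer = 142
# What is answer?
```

Step-by-step execution trace:
1. answer starts at 94.
2. try: `validate()` calls `fetch()`.
3. `fetch()` evaluates `{}['x'][0]`, which raises KeyError; it propagates through validate (uncaught).
4. `return 14` in validate is not reached; the assignment to answer does not complete.
5. `except KeyError` matches → answer = 142.
Result: 142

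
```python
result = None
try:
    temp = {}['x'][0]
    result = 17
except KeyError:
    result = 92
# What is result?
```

Step-by-step execution trace:
1. `temp = {}['x'][0]` raises KeyError.
2. `result = 17` is not reached.
3. `except KeyError` matches → result = 92.
Result: 92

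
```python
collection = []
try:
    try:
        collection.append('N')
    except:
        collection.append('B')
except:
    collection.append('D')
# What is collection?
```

Step-by-step execution trace:
1. Inner try: `collection.append('N')` → collection = ['N']. No exception raised.
2. Inner `except` is skipped.
3. Inner try completes normally; outer `except` is skipped.
Result: ['N']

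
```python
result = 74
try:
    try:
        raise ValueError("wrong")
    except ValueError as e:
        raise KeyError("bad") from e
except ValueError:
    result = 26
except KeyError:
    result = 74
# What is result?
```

Step-by-step execution trace:
1. Inner try raises ValueError; inner `except ValueError as e` catches it.
2. `raise KeyError(...) from e` raises KeyError (ValueError is attached as __cause__, but only KeyError is active).
3. Outer `except ValueError` does not match KeyError; skipped.
4. Outer `except KeyError` matches → result = 74.
Result: 74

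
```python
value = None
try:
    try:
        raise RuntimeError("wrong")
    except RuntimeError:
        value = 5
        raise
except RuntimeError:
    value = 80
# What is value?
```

Step-by-step execution trace:
1. Inner try: `raise RuntimeError("wrong")` raises RuntimeError.
2. Inner `except RuntimeError` matches → value = 5.
3. bare `raise` re-raises the same RuntimeError.
4. Outer `except RuntimeError` matches → value = 80.
Result: 80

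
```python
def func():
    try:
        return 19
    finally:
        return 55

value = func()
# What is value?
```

Step-by-step execution trace:
1. `func()` enters try: `return 19` sets pending return value 19.
2. Before returning, `finally: return 55` runs and overrides the pending return.
3. func() returns 55 → value = 55.
Result: 55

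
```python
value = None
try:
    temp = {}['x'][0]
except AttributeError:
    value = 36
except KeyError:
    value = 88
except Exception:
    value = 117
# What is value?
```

Step-by-step execution trace:
1. `temp = {}['x'][0]` raises KeyError.
2. `except AttributeError` does not match KeyError; skipped.
3. `except KeyError` matches → value = 88.
4. Remaining except clauses are skipped.
Result: 88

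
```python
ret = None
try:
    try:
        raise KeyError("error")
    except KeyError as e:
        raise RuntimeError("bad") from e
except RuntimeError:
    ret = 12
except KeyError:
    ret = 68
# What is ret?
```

Step-by-step execution trace:
1. Inner try raises KeyError; inner `except KeyError as e` catches it.
2. `raise RuntimeError(...) from e` raises RuntimeError (KeyError is attached as __cause__, but only RuntimeError is active).
3. Outer `except RuntimeError` matches → ret = 12.
4. `except KeyError` is not reached.
Result: 12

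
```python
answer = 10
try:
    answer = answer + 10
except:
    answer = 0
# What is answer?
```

Step-by-step execution trace:
1. answer starts at 10.
2. try: `answer = answer + 10` → answer = 20. No exception raised.
3. `except` is skipped.
Result: 20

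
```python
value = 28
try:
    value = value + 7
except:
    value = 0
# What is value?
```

Step-by-step execution trace:
1. value starts at 28.
2. try: `value = value + 7` → value = 35. No exception raised.
3. `except` is skipped.
Result: 35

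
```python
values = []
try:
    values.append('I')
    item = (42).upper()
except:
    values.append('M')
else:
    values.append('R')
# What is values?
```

Step-by-step execution trace:
1. try: `values.append('I')` → values = ['I'].
2. `item = (42).upper()` raises AttributeError.
3. bare `except` matches → `values.append('M')` → values = ['I', 'M'].
4. `else` is skipped (an exception was raised).
Result: ['I', 'M']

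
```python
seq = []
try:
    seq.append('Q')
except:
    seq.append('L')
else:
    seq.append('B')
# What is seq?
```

Step-by-step execution trace:
1. try: `seq.append('Q')` → seq = ['Q']. No exception raised.
2. `except` is skipped.
3. `else` runs (try completed without exception): `seq.append('B')` → seq = ['Q', 'B'].
Result: ['Q', 'B']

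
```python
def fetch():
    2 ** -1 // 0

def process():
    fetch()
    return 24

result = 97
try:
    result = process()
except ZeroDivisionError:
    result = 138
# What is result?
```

Step-by-step execution trace:
1. result starts at 97.
2. try: `process()` calls `fetch()`.
3. `fetch()` evaluates `2 ** -1 // 0`, which raises ZeroDivisionError; it propagates through process (uncaught).
4. `return 24` in process is not reached; the assignment to result does not complete.
5. `except ZeroDivisionError` matches → result = 138.
Result: 138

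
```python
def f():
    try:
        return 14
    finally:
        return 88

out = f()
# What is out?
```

Step-by-step execution trace:
1. `f()` enters try: `return 14` sets pending return value 14.
2. Before returning, `finally: return 88` runs and overrides the pending return.
3. f() returns 88 → out = 88.
Result: 88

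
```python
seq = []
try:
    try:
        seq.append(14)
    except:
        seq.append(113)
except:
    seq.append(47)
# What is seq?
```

Step-by-step execution trace:
1. Inner try: `seq.append(14)` → seq = [14]. No exception raised.
2. Inner `except` is skipped.
3. Inner try completes normally; outer `except` is skipped.
Result: [14]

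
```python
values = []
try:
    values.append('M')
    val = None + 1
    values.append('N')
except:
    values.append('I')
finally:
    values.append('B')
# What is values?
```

Step-by-step execution trace:
1. try: `values.append('M')` → values = ['M'].
2. `val = None + 1` raises TypeError; `values.append('N')` is not reached.
3. bare `except` matches → `values.append('I')` → values = ['M', 'I'].
4. finally always runs: `values.append('B')` → values = ['M', 'I', 'B'].
Result: ['M', 'I', 'B']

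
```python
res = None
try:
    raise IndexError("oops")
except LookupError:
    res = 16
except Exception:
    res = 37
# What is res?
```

Step-by-step execution trace:
1. `raise IndexError(...)` raises IndexError.
2. `except LookupError` matches (IndexError is a subclass of LookupError) → res = 16.
3. `except Exception` is not reached.
Result: 16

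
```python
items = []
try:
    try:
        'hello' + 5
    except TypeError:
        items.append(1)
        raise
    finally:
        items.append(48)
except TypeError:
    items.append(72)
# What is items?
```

Step-by-step execution trace:
1. Inner try: `'hello' + 5` raises TypeError.
2. Inner `except TypeError` matches → `items.append(1)` → items = [1].
3. bare `raise` re-raises TypeError.
4. Inner `finally` runs during unwinding: `items.append(48)` → items = [1, 48].
5. Outer `except TypeError` matches → `items.append(72)` → items = [1, 48, 72].
Result: [1, 48, 72]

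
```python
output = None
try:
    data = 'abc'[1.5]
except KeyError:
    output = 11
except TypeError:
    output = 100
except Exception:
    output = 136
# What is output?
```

Step-by-step execution trace:
1. `data = 'abc'[1.5]` raises TypeError.
2. `except KeyError` does not match TypeError; skipped.
3. `except TypeError` matches → output = 100.
4. Remaining except clauses are skipped.
Result: 100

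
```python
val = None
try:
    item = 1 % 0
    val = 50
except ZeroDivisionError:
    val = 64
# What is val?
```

Step-by-step execution trace:
1. `item = 1 % 0` raises ZeroDivisionError.
2. `val = 50` is not reached.
3. `except ZeroDivisionError` matches → val = 64.
Result: 64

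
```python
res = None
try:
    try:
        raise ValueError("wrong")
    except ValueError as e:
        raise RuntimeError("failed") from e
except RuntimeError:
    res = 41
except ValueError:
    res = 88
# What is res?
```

Step-by-step execution trace:
1. Inner try raises ValueError; inner `except ValueError as e` catches it.
2. `raise RuntimeError(...) from e` raises RuntimeError (ValueError is attached as __cause__, but only RuntimeError is active).
3. Outer `except RuntimeError` matches → res = 41.
4. `except ValueError` is not reached.
Result: 41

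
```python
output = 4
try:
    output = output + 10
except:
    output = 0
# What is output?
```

Step-by-step execution trace:
1. output starts at 4.
2. try: `output = output + 10` → output = 14. No exception raised.
3. `except` is skipped.
Result: 14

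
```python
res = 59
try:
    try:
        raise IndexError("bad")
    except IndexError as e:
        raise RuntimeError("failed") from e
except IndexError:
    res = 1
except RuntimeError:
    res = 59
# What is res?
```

Step-by-step execution trace:
1. Inner try raises IndexError; inner `except IndexError as e` catches it.
2. `raise RuntimeError(...) from e` raises RuntimeError (IndexError is attached as __cause__, but only RuntimeError is active).
3. Outer `except IndexError` does not match RuntimeError; skipped.
4. Outer `except RuntimeError` matches → res = 59.
Result: 59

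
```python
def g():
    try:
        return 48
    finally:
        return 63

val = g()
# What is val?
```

Step-by-step execution trace:
1. `g()` enters try: `return 48` sets pending return value 48.
2. Before returning, `finally: return 63` runs and overrides the pending return.
3. g() returns 63 → val = 63.
Result: 63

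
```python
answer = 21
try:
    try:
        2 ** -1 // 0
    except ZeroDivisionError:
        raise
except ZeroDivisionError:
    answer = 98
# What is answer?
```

Step-by-step execution trace:
1. Inner try: `2 ** -1 // 0` raises ZeroDivisionError.
2. Inner `except ZeroDivisionError` matches; bare `raise` re-raises the same ZeroDivisionError.
3. Outer `except ZeroDivisionError` matches → answer = 98.
Result: 98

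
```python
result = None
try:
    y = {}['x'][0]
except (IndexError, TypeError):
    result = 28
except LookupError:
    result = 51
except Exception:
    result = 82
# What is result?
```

Step-by-step execution trace:
1. `y = {}['x'][0]` raises KeyError.
2. `except (IndexError, TypeError)` does not match KeyError; skipped.
3. `except LookupError` matches (KeyError is a subclass of LookupError) → result = 51.
4. `except Exception` is not reached.
Result: 51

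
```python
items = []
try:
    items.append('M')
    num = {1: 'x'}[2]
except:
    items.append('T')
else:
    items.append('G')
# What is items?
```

Step-by-step execution trace:
1. try: `items.append('M')` → items = ['M'].
2. `num = {1: 'x'}[2]` raises KeyError.
3. bare `except` matches → `items.append('T')` → items = ['M', 'T'].
4. `else` is skipped (an exception was raised).
Result: ['M', 'T']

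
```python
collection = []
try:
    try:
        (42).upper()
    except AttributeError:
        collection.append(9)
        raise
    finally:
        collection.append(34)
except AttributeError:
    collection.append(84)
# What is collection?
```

Step-by-step execution trace:
1. Inner try: `(42).upper()` raises AttributeError.
2. Inner `except AttributeError` matches → `collection.append(9)` → collection = [9].
3. bare `raise` re-raises AttributeError.
4. Inner `finally` runs during unwinding: `collection.append(34)` → collection = [9, 34].
5. Outer `except AttributeError` matches → `collection.append(84)` → collection = [9, 34, 84].
Result: [9, 34, 84]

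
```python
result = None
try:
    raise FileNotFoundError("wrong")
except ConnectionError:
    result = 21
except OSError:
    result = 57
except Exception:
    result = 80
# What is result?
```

Step-by-step execution trace:
1. `raise FileNotFoundError(...)` raises FileNotFoundError.
2. `except ConnectionError` does not match (FileNotFoundError is not a subclass of ConnectionError); skipped.
3. `except OSError` matches (FileNotFoundError is a subclass of OSError) → result = 57.
4. `except Exception` is not reached.
Result: 57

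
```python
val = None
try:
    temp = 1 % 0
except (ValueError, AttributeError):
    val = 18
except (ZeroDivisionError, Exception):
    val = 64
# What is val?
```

Step-by-step execution trace:
1. `temp = 1 % 0` raises ZeroDivisionError.
2. `except (ValueError, AttributeError)` does not match ZeroDivisionError; skipped.
3. `except (ZeroDivisionError, Exception)` matches (ZeroDivisionError is in the tuple) → val = 64.
Result: 64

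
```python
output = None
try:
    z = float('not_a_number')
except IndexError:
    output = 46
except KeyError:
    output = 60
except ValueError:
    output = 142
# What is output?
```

Step-by-step execution trace:
1. `z = float('not_a_number')` raises ValueError.
2. `except IndexError` does not match ValueError; skipped.
3. `except KeyError` does not match ValueError; skipped.
4. `except ValueError` matches → output = 142.
Result: 142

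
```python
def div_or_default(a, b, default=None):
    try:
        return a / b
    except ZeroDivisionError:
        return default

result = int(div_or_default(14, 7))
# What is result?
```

Step-by-step execution trace:
1. `div_or_default(14, 7)` enters try: `return 14 / 7` → returns 2.0. No exception raised.
2. `except ZeroDivisionError` is skipped.
3. `int(2.0)` → 2 → result = 2.
Result: 2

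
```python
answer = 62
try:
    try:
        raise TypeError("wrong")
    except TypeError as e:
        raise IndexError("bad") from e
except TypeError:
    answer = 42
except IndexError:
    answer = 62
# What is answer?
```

Step-by-step execution trace:
1. Inner try raises TypeError; inner `except TypeError as e` catches it.
2. `raise IndexError(...) from e` raises IndexError (TypeError is attached as __cause__, but only IndexError is active).
3. Outer `except TypeError` does not match IndexError; skipped.
4. Outer `except IndexError` matches → answer = 62.
Result: 62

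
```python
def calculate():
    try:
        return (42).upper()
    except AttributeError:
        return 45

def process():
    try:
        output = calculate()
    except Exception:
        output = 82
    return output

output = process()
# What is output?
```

Step-by-step execution trace:
1. `process()` calls `calculate()`.
2. In calculate: `(42).upper()` raises AttributeError; `except AttributeError` catches it → returns 45.
3. In process: `output = calculate()` → output = 45. No exception reaches process.
4. `except Exception` is skipped; process returns 45.
5. output = 45.
Result: 45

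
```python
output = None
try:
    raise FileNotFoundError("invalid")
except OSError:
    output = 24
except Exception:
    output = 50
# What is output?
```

Step-by-step execution trace:
1. `raise FileNotFoundError(...)` raises FileNotFoundError.
2. `except OSError` matches (FileNotFoundError is a subclass of OSError) → output = 24.
3. `except Exception` is not reached.
Result: 24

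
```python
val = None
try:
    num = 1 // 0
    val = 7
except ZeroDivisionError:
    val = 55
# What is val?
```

Step-by-step execution trace:
1. `num = 1 // 0` raises ZeroDivisionError.
2. `val = 7` is not reached.
3. `except ZeroDivisionError` matches → val = 55.
Result: 55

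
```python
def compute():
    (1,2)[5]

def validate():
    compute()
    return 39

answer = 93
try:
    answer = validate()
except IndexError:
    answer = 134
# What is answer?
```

Step-by-step execution trace:
1. answer starts at 93.
2. try: `validate()` calls `compute()`.
3. `compute()` evaluates `(1,2)[5]`, which raises IndexError; it propagates through validate (uncaught).
4. `return 39` in validate is not reached; the assignment to answer does not complete.
5. `except IndexError` matches → answer = 134.
Result: 134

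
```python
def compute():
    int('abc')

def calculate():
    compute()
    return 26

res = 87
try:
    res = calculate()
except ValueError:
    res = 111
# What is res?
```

Step-by-step execution trace:
1. res starts at 87.
2. try: `calculate()` calls `compute()`.
3. `compute()` evaluates `int('abc')`, which raises ValueError; it propagates through calculate (uncaught).
4. `return 26` in calculate is not reached; the assignment to res does not complete.
5. `except ValueError` matches → res = 111.
Result: 111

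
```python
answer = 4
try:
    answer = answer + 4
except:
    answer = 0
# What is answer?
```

Step-by-step execution trace:
1. answer starts at 4.
2. try: `answer = answer + 4` → answer = 8. No exception raised.
3. `except` is skipped.
Result: 8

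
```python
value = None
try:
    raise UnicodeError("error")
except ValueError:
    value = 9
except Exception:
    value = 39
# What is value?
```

Step-by-step execution trace:
1. `raise UnicodeError(...)` raises UnicodeError.
2. `except ValueError` matches (UnicodeError is a subclass of ValueError) → value = 9.
3. `except Exception` is not reached.
Result: 9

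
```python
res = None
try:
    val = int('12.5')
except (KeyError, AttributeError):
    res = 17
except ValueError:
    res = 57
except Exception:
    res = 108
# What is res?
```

Step-by-step execution trace:
1. `val = int('12.5')` raises ValueError.
2. `except (KeyError, AttributeError)` does not match ValueError; skipped.
3. `except ValueError` matches (exact type match) → res = 57.
4. `except Exception` is not reached.
Result: 57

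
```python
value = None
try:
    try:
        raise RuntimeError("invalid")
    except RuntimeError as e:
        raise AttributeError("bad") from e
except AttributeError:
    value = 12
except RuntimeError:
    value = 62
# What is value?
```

Step-by-step execution trace:
1. Inner try raises RuntimeError; inner `except RuntimeError as e` catches it.
2. `raise AttributeError(...) from e` raises AttributeError (RuntimeError is attached as __cause__, but only AttributeError is active).
3. Outer `except AttributeError` matches → value = 12.
4. `except RuntimeError` is not reached.
Result: 12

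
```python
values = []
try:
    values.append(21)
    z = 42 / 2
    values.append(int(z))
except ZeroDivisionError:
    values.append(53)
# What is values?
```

Step-by-step execution trace:
1. try: `values.append(21)` → values = [21].
2. `z = 42 / 2` → z = 21.0. No exception raised.
3. `values.append(int(z))` → values = [21, 21].
4. `except ZeroDivisionError` is skipped (no exception was raised).
Result: [21, 21]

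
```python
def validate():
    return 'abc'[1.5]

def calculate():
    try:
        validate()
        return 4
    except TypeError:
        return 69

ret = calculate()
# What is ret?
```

Step-by-step execution trace:
1. `calculate()` calls `validate()`.
2. `validate()` evaluates `'abc'[1.5]`, which raises TypeError; it propagates to the caller.
3. `return 4` is not reached.
4. `except TypeError` in calculate matches → returns 69.
5. ret = 69.
Result: 69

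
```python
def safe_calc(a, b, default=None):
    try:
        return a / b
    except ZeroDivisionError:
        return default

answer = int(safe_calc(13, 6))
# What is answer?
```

Step-by-step execution trace:
1. `safe_calc(13, 6)` enters try: `return 13 / 6` → returns 2.1666666666666665. No exception raised.
2. `except ZeroDivisionError` is skipped.
3. `int(2.1666666666666665)` → 2 → answer = 2.
Result: 2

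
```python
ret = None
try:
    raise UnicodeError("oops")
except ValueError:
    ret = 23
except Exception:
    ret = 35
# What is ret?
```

Step-by-step execution trace:
1. `raise UnicodeError(...)` raises UnicodeError.
2. `except ValueError` matches (UnicodeError is a subclass of ValueError) → ret = 23.
3. `except Exception` is not reached.
Result: 23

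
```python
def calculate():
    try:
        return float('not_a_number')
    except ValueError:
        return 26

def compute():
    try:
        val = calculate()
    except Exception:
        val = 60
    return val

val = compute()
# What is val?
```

Step-by-step execution trace:
1. `compute()` calls `calculate()`.
2. In calculate: `float('not_a_number')` raises ValueError; `except ValueError` catches it → returns 26.
3. In compute: `val = calculate()` → val = 26. No exception reaches compute.
4. `except Exception` is skipped; compute returns 26.
5. val = 26.
Result: 26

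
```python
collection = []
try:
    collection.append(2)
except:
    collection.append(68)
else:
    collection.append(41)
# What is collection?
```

Step-by-step execution trace:
1. try: `collection.append(2)` → collection = [2]. No exception raised.
2. `except` is skipped.
3. `else` runs (try completed without exception): `collection.append(41)` → collection = [2, 41].
Result: [2, 41]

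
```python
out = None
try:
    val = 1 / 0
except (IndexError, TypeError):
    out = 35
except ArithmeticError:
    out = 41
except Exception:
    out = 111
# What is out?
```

Step-by-step execution trace:
1. `val = 1 / 0` raises ZeroDivisionError.
2. `except (IndexError, TypeError)` does not match ZeroDivisionError; skipped.
3. `except ArithmeticError` matches (ZeroDivisionError is a subclass of ArithmeticError) → out = 41.
4. `except Exception` is not reached.
Result: 41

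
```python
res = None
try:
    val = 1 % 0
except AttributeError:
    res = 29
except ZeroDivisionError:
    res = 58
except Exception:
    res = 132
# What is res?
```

Step-by-step execution trace:
1. `val = 1 % 0` raises ZeroDivisionError.
2. `except AttributeError` does not match ZeroDivisionError; skipped.
3. `except ZeroDivisionError` matches → res = 58.
4. Remaining except clauses are skipped.
Result: 58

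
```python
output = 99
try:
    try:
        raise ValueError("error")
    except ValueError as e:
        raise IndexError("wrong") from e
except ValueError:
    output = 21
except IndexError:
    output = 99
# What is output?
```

Step-by-step execution trace:
1. Inner try raises ValueError; inner `except ValueError as e` catches it.
2. `raise IndexError(...) from e` raises IndexError (ValueError is attached as __cause__, but only IndexError is active).
3. Outer `except ValueError` does not match IndexError; skipped.
4. Outer `except IndexError` matches → output = 99.
Result: 99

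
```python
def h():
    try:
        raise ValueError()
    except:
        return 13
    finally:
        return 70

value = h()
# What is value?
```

Step-by-step execution trace:
1. `h()` enters try: `raise ValueError()` raises ValueError.
2. bare `except` matches → `return 13` sets pending return value 13.
3. Before returning, `finally: return 70` runs and overrides the pending return.
4. h() returns 70 → value = 70.
Result: 70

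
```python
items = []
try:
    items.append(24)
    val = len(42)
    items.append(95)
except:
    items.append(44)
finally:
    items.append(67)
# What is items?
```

Step-by-step execution trace:
1. try: `items.append(24)` → items = [24].
2. `val = len(42)` raises TypeError; `items.append(95)` is not reached.
3. bare `except` matches → `items.append(44)` → items = [24, 44].
4. finally always runs: `items.append(67)` → items = [24, 44, 67].
Result: [24, 44, 67]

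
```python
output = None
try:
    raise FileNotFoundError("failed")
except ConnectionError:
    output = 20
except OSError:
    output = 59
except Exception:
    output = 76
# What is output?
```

Step-by-step execution trace:
1. `raise FileNotFoundError(...)` raises FileNotFoundError.
2. `except ConnectionError` does not match (FileNotFoundError is not a subclass of ConnectionError); skipped.
3. `except OSError` matches (FileNotFoundError is a subclass of OSError) → output = 59.
4. `except Exception` is not reached.
Result: 59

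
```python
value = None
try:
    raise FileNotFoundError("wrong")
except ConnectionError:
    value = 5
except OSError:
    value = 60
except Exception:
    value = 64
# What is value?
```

Step-by-step execution trace:
1. `raise FileNotFoundError(...)` raises FileNotFoundError.
2. `except ConnectionError` does not match (FileNotFoundError is not a subclass of ConnectionError); skipped.
3. `except OSError` matches (FileNotFoundError is a subclass of OSError) → value = 60.
4. `except Exception` is not reached.
Result: 60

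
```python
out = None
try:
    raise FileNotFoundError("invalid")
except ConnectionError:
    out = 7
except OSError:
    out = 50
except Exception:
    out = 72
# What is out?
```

Step-by-step execution trace:
1. `raise FileNotFoundError(...)` raises FileNotFoundError.
2. `except ConnectionError` does not match (FileNotFoundError is not a subclass of ConnectionError); skipped.
3. `except OSError` matches (FileNotFoundError is a subclass of OSError) → out = 50.
4. `except Exception` is not reached.
Result: 50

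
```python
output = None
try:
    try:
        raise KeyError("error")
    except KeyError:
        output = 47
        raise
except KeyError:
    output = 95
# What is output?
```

Step-by-step execution trace:
1. Inner try: `raise KeyError("error")` raises KeyError.
2. Inner `except KeyError` matches → output = 47.
3. bare `raise` re-raises the same KeyError.
4. Outer `except KeyError` matches → output = 95.
Result: 95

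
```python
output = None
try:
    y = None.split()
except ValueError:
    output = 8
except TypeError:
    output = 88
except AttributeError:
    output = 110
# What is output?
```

Step-by-step execution trace:
1. `y = None.split()` raises AttributeError.
2. `except ValueError` does not match AttributeError; skipped.
3. `except TypeError` does not match AttributeError; skipped.
4. `except AttributeError` matches → output = 110.
Result: 110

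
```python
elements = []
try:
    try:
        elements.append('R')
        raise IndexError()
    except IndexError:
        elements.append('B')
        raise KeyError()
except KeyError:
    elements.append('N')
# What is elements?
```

Step-by-step execution trace:
1. Inner try: `elements.append('R')` → elements = ['R'].
2. `raise IndexError()` raises IndexError.
3. Inner `except IndexError` matches → `elements.append('B')` → elements = ['R', 'B'].
4. `raise KeyError()` raises KeyError; propagates to outer try.
5. Outer `except KeyError` matches → `elements.append('N')` → elements = ['R', 'B', 'N'].
Result: ['R', 'B', 'N']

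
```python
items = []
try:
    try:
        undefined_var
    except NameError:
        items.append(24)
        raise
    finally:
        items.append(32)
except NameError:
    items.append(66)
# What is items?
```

Step-by-step execution trace:
1. Inner try: `undefined_var` raises NameError.
2. Inner `except NameError` matches → `items.append(24)` → items = [24].
3. bare `raise` re-raises NameError.
4. Inner `finally` runs during unwinding: `items.append(32)` → items = [24, 32].
5. Outer `except NameError` matches → `items.append(66)` → items = [24, 32, 66].
Result: [24, 32, 66]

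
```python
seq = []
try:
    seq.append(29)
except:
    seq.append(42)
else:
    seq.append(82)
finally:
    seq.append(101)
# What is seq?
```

Step-by-step execution trace:
1. try: `seq.append(29)` → seq = [29]. No exception raised.
2. `except` is skipped.
3. `else` runs: `seq.append(82)` → seq = [29, 82].
4. `finally` always runs: `seq.append(101)` → seq = [29, 82, 101].
Result: [29, 82, 101]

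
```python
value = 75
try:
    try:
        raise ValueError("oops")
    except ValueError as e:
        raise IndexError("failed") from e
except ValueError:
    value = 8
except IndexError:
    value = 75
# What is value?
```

Step-by-step execution trace:
1. Inner try raises ValueError; inner `except ValueError as e` catches it.
2. `raise IndexError(...) from e` raises IndexError (ValueError is attached as __cause__, but only IndexError is active).
3. Outer `except ValueError` does not match IndexError; skipped.
4. Outer `except IndexError` matches → value = 75.
Result: 75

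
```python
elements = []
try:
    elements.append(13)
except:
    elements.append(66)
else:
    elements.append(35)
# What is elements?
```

Step-by-step execution trace:
1. try: `elements.append(13)` → elements = [13]. No exception raised.
2. `except` is skipped.
3. `else` runs (try completed without exception): `elements.append(35)` → elements = [13, 35].
Result: [13, 35]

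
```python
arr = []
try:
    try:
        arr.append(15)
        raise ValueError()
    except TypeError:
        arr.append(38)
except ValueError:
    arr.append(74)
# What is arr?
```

Step-by-step execution trace:
1. Inner try: `arr.append(15)` → arr = [15].
2. `raise ValueError()` raises ValueError.
3. Inner `except TypeError` does not match ValueError; exception propagates to outer try.
4. Outer `except ValueError` matches → `arr.append(74)` → arr = [15, 74].
Result: [15, 74]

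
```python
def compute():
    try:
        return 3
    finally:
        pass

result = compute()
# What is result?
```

Step-by-step execution trace:
1. `compute()` enters try: `return 3` sets pending return value 3.
2. Before returning, `finally: pass` runs (no effect).
3. compute() returns 3 → result = 3.
Result: 3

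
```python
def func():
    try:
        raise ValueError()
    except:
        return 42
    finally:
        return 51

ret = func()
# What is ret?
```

Step-by-step execution trace:
1. `func()` enters try: `raise ValueError()` raises ValueError.
2. bare `except` matches → `return 42` sets pending return value 42.
3. Before returning, `finally: return 51` runs and overrides the pending return.
4. func() returns 51 → ret = 51.
Result: 51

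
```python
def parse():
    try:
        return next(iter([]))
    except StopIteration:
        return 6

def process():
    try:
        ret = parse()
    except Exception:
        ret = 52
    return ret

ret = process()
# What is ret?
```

Step-by-step execution trace:
1. `process()` calls `parse()`.
2. In parse: `next(iter([]))` raises StopIteration; `except StopIteration` catches it → returns 6.
3. In process: `ret = parse()` → ret = 6. No exception reaches process.
4. `except Exception` is skipped; process returns 6.
5. ret = 6.
Result: 6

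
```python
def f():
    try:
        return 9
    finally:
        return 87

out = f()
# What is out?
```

Step-by-step execution trace:
1. `f()` enters try: `return 9` sets pending return value 9.
2. Before returning, `finally: return 87` runs and overrides the pending return.
3. f() returns 87 → out = 87.
Result: 87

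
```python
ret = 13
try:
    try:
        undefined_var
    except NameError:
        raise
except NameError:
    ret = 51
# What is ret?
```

Step-by-step execution trace:
1. Inner try: `undefined_var` raises NameError.
2. Inner `except NameError` matches; bare `raise` re-raises the same NameError.
3. Outer `except NameError` matches → ret = 51.
Result: 51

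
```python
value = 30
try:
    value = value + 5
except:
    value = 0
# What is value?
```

Step-by-step execution trace:
1. value starts at 30.
2. try: `value = value + 5` → value = 35. No exception raised.
3. `except` is skipped.
Result: 35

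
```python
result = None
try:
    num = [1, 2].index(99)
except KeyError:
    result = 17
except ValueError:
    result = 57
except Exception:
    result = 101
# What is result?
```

Step-by-step execution trace:
1. `num = [1, 2].index(99)` raises ValueError.
2. `except KeyError` does not match ValueError; skipped.
3. `except ValueError` matches → result = 57.
4. Remaining except clauses are skipped.
Result: 57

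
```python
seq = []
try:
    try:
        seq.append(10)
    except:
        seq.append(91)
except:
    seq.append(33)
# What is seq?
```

Step-by-step execution trace:
1. Inner try: `seq.append(10)` → seq = [10]. No exception raised.
2. Inner `except` is skipped.
3. Inner try completes normally; outer `except` is skipped.
Result: [10]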